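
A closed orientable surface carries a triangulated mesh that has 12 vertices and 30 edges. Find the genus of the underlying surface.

0

Every face is a triangle and each edge borders two faces, so 3F = 2·30, giving F = 20.
χ = V − E + F = 12 − 30 + 20 = 2.
For a closed orientable surface χ = 2 − 2g, so g = (2 − (2))/2 = 0.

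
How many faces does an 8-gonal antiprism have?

An antiprism on an n-gon has two n-gon caps and 2n triangles: V = 2·8 = 16, E = 4·8 = 32, F = 2·8 + 2 = 18.
Check: V − E + F = 16 − 32 + 18 = 2.

18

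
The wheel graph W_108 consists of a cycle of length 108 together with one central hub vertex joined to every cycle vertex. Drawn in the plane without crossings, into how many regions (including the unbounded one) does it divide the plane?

W_108 has V = 108 + 1 = 109 vertices and E = 2·108 = 216 edges.
By Euler's formula F = 2 − V + E = 2 − 109 + 216 = 109.

109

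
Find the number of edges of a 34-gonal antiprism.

136

An antiprism on an n-gon has two n-gon caps and 2n triangles: V = 2·34 = 68, E = 4·34 = 136, F = 2·34 + 2 = 70.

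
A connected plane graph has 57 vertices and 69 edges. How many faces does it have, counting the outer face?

Euler's formula for a connected plane graph: V − E + F = 2, so F = 2 − 57 + 69 = 14.

14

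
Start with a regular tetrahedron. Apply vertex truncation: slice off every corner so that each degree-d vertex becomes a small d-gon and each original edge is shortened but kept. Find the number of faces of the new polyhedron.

The base solid has V = 4, E = 6, F = 4.
Truncation replaces each original edge-end by a new vertex, so V′ = 2E = 12.
Each original edge survives, and each old vertex of degree d contributes d new edges; summing degrees gives Σd = 2E, so E′ = E + 2E = 3E = 18.
Each original face survives and each original vertex becomes one new face: F′ = F + V = 8.

8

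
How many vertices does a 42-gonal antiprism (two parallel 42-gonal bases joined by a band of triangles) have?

An antiprism on an n-gon has two n-gon caps and 2n triangles: V = 2·42 = 84, E = 4·42 = 168, F = 2·42 + 2 = 86.

84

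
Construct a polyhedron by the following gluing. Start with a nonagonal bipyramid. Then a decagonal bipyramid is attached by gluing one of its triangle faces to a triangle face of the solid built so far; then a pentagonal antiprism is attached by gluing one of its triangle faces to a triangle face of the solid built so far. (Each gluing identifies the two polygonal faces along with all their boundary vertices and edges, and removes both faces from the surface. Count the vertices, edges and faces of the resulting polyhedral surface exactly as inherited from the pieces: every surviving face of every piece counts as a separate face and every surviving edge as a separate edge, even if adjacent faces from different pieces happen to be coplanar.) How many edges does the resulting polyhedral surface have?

71

A nonagonal bipyramid: V=11, E=27, F=18.
Attach a decagonal bipyramid (V=12, E=30, F=20) along a 3-gon: merge 3 vertices and 3 edges, delete both glued faces → V=20, E=54, F=36.
Attach a pentagonal antiprism (V=10, E=20, F=12) along a 3-gon: merge 3 vertices and 3 edges, delete both glued faces → V=27, E=71, F=46.
Check: V − E + F = 27 − 71 + 46 = 2.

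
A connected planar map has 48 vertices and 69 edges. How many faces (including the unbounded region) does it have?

Euler's formula for a connected plane graph: V − E + F = 2, so F = 2 − 48 + 69 = 23.

23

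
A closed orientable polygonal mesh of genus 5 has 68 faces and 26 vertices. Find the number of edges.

102

For a closed orientable surface of genus 5, χ = 2 − 2·5 = -8.
E = V + F − (-8) = 26 + 68 − (-8) = 102.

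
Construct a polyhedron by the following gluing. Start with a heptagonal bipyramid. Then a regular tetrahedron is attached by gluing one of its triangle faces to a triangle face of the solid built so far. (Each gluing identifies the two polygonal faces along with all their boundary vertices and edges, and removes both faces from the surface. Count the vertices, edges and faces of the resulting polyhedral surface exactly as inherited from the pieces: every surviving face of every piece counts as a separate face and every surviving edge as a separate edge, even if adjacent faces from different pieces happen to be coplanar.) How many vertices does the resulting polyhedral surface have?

10

A heptagonal bipyramid: V=9, E=21, F=14.
Attach a regular tetrahedron (V=4, E=6, F=4) along a 3-gon: merge 3 vertices and 3 edges, delete both glued faces → V=10, E=24, F=16.
Check: V − E + F = 10 − 24 + 16 = 2.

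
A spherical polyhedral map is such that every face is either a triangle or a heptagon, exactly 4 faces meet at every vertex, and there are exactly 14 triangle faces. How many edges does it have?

Let x be the number of heptagons; then F = 14 + x.
Edge–face incidences: 2E = 3·14 + 7·x = 42 + 7x.
Every vertex has degree 4, so 4V = 2E.
Euler: V − E + F = 2 ⇒ (2E)/4 − E + (14 + x) = 2.
Multiply by 8: 2·(2E) − 4·(2E) + 8·(14 + x) = 16, i.e. 112 + 8x − 2·(42 + 7x) = 16.
Collecting terms: −6x + 28 = 16, so −6x = −12, so x = 2.
Then 2E = 42 + 7·2 = 56, so E = 28, V = 2E/4 = 14, F = 14 + 2 = 16.

28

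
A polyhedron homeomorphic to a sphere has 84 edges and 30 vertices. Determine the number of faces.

Here V − E + F = 2.
F = 2 − V + E = 2 − 30 + 84 = 56.

56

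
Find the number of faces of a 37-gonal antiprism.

76

An antiprism on an n-gon has two n-gon caps and 2n triangles: V = 2·37 = 74, E = 4·37 = 148, F = 2·37 + 2 = 76.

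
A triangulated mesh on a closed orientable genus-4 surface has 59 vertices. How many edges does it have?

χ = 2 − 2·4 = -6, and every face is a triangle so 3F = 2E.
V − E + F = -6 with E = 3F/2 gives 59 − (3/2 − 1)·F = -6, so F = 130 and E = 195.

195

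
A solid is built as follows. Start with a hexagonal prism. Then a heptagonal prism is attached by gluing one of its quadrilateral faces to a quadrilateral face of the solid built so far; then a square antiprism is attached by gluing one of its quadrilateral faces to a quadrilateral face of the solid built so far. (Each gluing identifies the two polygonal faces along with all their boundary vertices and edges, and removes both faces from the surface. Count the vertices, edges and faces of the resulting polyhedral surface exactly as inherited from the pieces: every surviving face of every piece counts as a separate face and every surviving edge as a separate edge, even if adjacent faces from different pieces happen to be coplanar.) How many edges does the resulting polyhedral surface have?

A hexagonal prism: V=12, E=18, F=8.
Attach a heptagonal prism (V=14, E=21, F=9) along a 4-gon: merge 4 vertices and 4 edges, delete both glued faces → V=22, E=35, F=15.
Attach a square antiprism (V=8, E=16, F=10) along a 4-gon: merge 4 vertices and 4 edges, delete both glued faces → V=26, E=47, F=23.
Check: V − E + F = 26 − 47 + 23 = 2.

47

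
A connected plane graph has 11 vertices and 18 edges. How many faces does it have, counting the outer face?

Euler's formula for a connected plane graph: V − E + F = 2, so F = 2 − 11 + 18 = 9.

9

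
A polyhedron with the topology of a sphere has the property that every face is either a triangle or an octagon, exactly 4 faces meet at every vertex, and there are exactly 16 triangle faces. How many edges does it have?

32

Let x be the number of octagons; then F = 16 + x.
Edge–face incidences: 2E = 3·16 + 8·x = 48 + 8x.
Every vertex has degree 4, so 4V = 2E.
Euler: V − E + F = 2 ⇒ (2E)/4 − E + (16 + x) = 2.
Multiply by 8: 2·(2E) − 4·(2E) + 8·(16 + x) = 16, i.e. 128 + 8x − 2·(48 + 8x) = 16.
Collecting terms: −8x + 32 = 16, so −8x = −16, so x = 2.
Then 2E = 48 + 8·2 = 64, so E = 32, V = 2E/4 = 16, F = 16 + 2 = 18.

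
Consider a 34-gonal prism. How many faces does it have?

A prism on an n-gon has two n-gon bases and n rectangular sides: V = 2·34 = 68, E = 3·34 = 102, F = 34 + 2 = 36.

36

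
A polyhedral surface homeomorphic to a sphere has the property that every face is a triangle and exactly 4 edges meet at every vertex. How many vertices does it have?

Each face has 3 edges and each edge borders two faces, so 2E = 3F.
Each vertex has degree 4, so 4V = 2E and hence V = 3F/4.
Euler: V − E + F = 2 ⇒ (3F/4) − (3F/2) + F = 2.
Multiply by 8: (6 − 12 + 8)F = 16, i.e. 2F = 16.
So F = 8, E = 3·8/2 = 12, V = 3·8/4 = 6.

6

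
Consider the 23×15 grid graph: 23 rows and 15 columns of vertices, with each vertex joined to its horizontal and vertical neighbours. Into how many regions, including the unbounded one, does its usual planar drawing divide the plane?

The grid has V = 23·15 = 345 vertices and E = 23·14 + 15·22 = 652 edges.
F = 2 − V + E = 2 − 345 + 652 = 309.

309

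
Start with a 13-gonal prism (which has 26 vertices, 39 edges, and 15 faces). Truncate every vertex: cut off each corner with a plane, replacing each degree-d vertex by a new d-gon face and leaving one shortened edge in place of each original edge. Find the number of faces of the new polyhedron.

41

Truncation replaces each original edge-end by a new vertex, so V′ = 2E = 78.
Each original edge survives, and each old vertex of degree d contributes d new edges; summing degrees gives Σd = 2E, so E′ = E + 2E = 3E = 117.
Each original face survives and each original vertex becomes one new face: F′ = F + V = 41.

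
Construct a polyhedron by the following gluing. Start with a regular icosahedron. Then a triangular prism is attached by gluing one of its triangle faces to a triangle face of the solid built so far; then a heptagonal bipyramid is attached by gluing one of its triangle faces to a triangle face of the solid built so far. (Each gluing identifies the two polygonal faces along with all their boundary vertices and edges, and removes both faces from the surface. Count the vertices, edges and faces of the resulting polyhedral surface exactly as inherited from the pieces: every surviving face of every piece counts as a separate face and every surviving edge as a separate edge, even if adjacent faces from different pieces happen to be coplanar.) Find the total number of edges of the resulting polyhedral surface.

54

A regular icosahedron: V=12, E=30, F=20.
Attach a triangular prism (V=6, E=9, F=5) along a 3-gon: merge 3 vertices and 3 edges, delete both glued faces → V=15, E=36, F=23.
Attach a heptagonal bipyramid (V=9, E=21, F=14) along a 3-gon: merge 3 vertices and 3 edges, delete both glued faces → V=21, E=54, F=35.
Check: V − E + F = 21 − 54 + 35 = 2.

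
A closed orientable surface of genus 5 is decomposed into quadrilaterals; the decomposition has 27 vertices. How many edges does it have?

χ = 2 − 2·5 = -8, and every face is a square so 4F = 2E.
V − E + F = -8 with E = 4F/2 gives 27 − (4/2 − 1)·F = -8, so F = 35 and E = 70.

70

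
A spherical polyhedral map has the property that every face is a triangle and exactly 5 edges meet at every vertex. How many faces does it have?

Each face has 3 edges and each edge borders two faces, so 2E = 3F.
Each vertex has degree 5, so 5V = 2E and hence V = 3F/5.
Euler: V − E + F = 2 ⇒ (3F/5) − (3F/2) + F = 2.
Multiply by 10: (6 − 15 + 10)F = 20, i.e. 1F = 20.
So F = 20, E = 3·20/2 = 30, V = 3·20/5 = 12.

20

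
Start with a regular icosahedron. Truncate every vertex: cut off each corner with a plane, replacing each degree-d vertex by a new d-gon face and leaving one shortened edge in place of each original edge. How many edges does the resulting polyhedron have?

The base solid has V = 12, E = 30, F = 20.
Truncation replaces each original edge-end by a new vertex, so V′ = 2E = 60.
Each original edge survives, and each old vertex of degree d contributes d new edges; summing degrees gives Σd = 2E, so E′ = E + 2E = 3E = 90.
Each original face survives and each original vertex becomes one new face: F′ = F + V = 32.

90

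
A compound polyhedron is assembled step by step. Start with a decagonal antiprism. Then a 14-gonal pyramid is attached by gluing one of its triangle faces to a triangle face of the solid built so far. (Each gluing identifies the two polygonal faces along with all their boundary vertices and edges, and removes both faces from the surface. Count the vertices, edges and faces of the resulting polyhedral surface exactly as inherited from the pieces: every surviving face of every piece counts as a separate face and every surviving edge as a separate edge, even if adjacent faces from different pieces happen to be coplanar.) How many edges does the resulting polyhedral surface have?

A decagonal antiprism: V=20, E=40, F=22.
Attach a 14-gonal pyramid (V=15, E=28, F=15) along a 3-gon: merge 3 vertices and 3 edges, delete both glued faces → V=32, E=65, F=35.
Check: V − E + F = 32 − 65 + 35 = 2.

65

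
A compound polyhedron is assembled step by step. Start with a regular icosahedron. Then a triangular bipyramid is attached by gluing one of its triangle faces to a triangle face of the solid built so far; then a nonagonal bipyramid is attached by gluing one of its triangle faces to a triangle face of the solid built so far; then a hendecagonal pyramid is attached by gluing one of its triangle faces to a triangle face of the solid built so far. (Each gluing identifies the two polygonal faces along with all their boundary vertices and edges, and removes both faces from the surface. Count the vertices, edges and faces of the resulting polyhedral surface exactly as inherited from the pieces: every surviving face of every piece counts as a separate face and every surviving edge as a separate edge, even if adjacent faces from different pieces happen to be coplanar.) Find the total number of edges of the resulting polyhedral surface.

A regular icosahedron: V=12, E=30, F=20.
Attach a triangular bipyramid (V=5, E=9, F=6) along a 3-gon: merge 3 vertices and 3 edges, delete both glued faces → V=14, E=36, F=24.
Attach a nonagonal bipyramid (V=11, E=27, F=18) along a 3-gon: merge 3 vertices and 3 edges, delete both glued faces → V=22, E=60, F=40.
Attach a hendecagonal pyramid (V=12, E=22, F=12) along a 3-gon: merge 3 vertices and 3 edges, delete both glued faces → V=31, E=79, F=50.
Check: V − E + F = 31 − 79 + 50 = 2.

79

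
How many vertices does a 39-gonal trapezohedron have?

The n-trapezohedron (dual of the n-antiprism) has V = 2·39 + 2 = 80, E = 4·39 = 156, F = 2·39 = 78.
Check: V − E + F = 80 − 156 + 78 = 2.

80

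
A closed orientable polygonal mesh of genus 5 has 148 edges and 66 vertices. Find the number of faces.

74

For a closed orientable surface of genus 5, χ = 2 − 2·5 = -8.
F = -8 − V + E = -8 − 66 + 148 = 74.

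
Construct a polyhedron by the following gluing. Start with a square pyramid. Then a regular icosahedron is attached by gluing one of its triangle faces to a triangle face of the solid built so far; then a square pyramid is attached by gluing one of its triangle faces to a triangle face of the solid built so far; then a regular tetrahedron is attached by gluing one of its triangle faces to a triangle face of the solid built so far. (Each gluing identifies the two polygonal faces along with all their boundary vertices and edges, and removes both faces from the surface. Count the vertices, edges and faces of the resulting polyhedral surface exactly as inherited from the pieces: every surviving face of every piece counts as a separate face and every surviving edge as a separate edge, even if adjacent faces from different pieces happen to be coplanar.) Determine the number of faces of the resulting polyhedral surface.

28

A square pyramid: V=5, E=8, F=5.
Attach a regular icosahedron (V=12, E=30, F=20) along a 3-gon: merge 3 vertices and 3 edges, delete both glued faces → V=14, E=35, F=23.
Attach a square pyramid (V=5, E=8, F=5) along a 3-gon: merge 3 vertices and 3 edges, delete both glued faces → V=16, E=40, F=26.
Attach a regular tetrahedron (V=4, E=6, F=4) along a 3-gon: merge 3 vertices and 3 edges, delete both glued faces → V=17, E=43, F=28.
Check: V − E + F = 17 − 43 + 28 = 2.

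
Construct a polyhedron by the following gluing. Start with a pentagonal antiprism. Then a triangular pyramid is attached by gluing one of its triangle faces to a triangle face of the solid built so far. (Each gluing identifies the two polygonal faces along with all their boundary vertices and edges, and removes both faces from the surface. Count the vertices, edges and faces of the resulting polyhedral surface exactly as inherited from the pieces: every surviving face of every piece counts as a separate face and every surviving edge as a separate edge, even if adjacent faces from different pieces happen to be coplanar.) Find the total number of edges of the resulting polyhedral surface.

23

A pentagonal antiprism: V=10, E=20, F=12.
Attach a triangular pyramid (V=4, E=6, F=4) along a 3-gon: merge 3 vertices and 3 edges, delete both glued faces → V=11, E=23, F=14.
Check: V − E + F = 11 − 23 + 14 = 2.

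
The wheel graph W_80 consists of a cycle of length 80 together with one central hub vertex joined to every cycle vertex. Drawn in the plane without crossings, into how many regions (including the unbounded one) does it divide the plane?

W_80 has V = 80 + 1 = 81 vertices and E = 2·80 = 160 edges.
By Euler's formula F = 2 − V + E = 2 − 81 + 160 = 81.

81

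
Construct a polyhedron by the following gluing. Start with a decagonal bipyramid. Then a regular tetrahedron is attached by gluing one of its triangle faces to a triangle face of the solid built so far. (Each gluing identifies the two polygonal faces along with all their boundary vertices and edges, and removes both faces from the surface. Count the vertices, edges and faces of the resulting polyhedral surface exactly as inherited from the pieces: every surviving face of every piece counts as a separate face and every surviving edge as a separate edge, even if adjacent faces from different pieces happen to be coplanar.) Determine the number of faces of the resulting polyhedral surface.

22

A decagonal bipyramid: V=12, E=30, F=20.
Attach a regular tetrahedron (V=4, E=6, F=4) along a 3-gon: merge 3 vertices and 3 edges, delete both glued faces → V=13, E=33, F=22.
Check: V − E + F = 13 − 33 + 22 = 2.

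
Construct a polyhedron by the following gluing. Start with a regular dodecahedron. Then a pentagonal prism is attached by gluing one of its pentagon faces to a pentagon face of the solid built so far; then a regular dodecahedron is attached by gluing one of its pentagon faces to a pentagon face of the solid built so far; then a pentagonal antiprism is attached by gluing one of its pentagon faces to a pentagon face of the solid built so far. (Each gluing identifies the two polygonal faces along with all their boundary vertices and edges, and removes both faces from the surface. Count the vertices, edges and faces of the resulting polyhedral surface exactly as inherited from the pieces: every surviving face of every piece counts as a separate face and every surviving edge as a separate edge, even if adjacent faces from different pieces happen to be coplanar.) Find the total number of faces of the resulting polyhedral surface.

37

A regular dodecahedron: V=20, E=30, F=12.
Attach a pentagonal prism (V=10, E=15, F=7) along a 5-gon: merge 5 vertices and 5 edges, delete both glued faces → V=25, E=40, F=17.
Attach a regular dodecahedron (V=20, E=30, F=12) along a 5-gon: merge 5 vertices and 5 edges, delete both glued faces → V=40, E=65, F=27.
Attach a pentagonal antiprism (V=10, E=20, F=12) along a 5-gon: merge 5 vertices and 5 edges, delete both glued faces → V=45, E=80, F=37.
Check: V − E + F = 45 − 80 + 37 = 2.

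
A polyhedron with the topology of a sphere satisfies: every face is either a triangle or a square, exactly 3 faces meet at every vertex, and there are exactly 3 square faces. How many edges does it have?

9

Let x be the number of triangles; then F = 3 + x.
Edge–face incidences: 2E = 4·3 + 3·x = 12 + 3x.
Every vertex has degree 3, so 3V = 2E.
Euler: V − E + F = 2 ⇒ (2E)/3 − E + (3 + x) = 2.
Multiply by 6: 2·(2E) − 3·(2E) + 6·(3 + x) = 12, i.e. 18 + 6x − (12 + 3x) = 12.
Collecting terms: 3x + 6 = 12, so 3x = 6, so x = 2.
Then 2E = 12 + 3·2 = 18, so E = 9, V = 2E/3 = 6, F = 3 + 2 = 5.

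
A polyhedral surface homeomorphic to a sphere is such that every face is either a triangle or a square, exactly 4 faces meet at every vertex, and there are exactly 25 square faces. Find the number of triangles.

8

Let x be the number of triangles; then F = 25 + x.
Edge–face incidences: 2E = 4·25 + 3·x = 100 + 3x.
Every vertex has degree 4, so 4V = 2E.
Euler: V − E + F = 2 ⇒ (2E)/4 − E + (25 + x) = 2.
Multiply by 8: 2·(2E) − 4·(2E) + 8·(25 + x) = 16, i.e. 200 + 8x − 2·(100 + 3x) = 16.
Collecting terms: 2x = 16, so x = 8.
Then 2E = 100 + 3·8 = 124, so E = 62, V = 2E/4 = 31, F = 25 + 8 = 33.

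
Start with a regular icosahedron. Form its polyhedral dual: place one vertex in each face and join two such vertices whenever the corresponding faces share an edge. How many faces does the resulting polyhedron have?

The base solid has V = 12, E = 30, F = 20.
The dual swaps V and F and preserves E: V′ = F = 20, E′ = E = 30, F′ = V = 12.

12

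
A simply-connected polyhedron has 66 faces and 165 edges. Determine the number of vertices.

Here V − E + F = 2.
V = 2 + E − F = 2 + 165 − 66 = 101.

101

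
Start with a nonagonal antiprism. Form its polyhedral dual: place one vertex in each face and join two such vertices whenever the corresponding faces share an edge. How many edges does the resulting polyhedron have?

36

The base solid has V = 18, E = 36, F = 20.
The dual swaps V and F and preserves E: V′ = F = 20, E′ = E = 36, F′ = V = 18.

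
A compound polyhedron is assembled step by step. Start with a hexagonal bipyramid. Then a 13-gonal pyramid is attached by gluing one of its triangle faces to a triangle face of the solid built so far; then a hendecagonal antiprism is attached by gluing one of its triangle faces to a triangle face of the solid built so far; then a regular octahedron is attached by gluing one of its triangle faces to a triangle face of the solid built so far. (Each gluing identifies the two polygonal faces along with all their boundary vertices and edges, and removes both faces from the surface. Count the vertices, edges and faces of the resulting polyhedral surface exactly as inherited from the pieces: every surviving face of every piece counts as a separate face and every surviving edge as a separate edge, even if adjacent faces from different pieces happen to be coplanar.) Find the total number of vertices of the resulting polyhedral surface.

41

A hexagonal bipyramid: V=8, E=18, F=12.
Attach a 13-gonal pyramid (V=14, E=26, F=14) along a 3-gon: merge 3 vertices and 3 edges, delete both glued faces → V=19, E=41, F=24.
Attach a hendecagonal antiprism (V=22, E=44, F=24) along a 3-gon: merge 3 vertices and 3 edges, delete both glued faces → V=38, E=82, F=46.
Attach a regular octahedron (V=6, E=12, F=8) along a 3-gon: merge 3 vertices and 3 edges, delete both glued faces → V=41, E=91, F=52.
Check: V − E + F = 41 − 91 + 52 = 2.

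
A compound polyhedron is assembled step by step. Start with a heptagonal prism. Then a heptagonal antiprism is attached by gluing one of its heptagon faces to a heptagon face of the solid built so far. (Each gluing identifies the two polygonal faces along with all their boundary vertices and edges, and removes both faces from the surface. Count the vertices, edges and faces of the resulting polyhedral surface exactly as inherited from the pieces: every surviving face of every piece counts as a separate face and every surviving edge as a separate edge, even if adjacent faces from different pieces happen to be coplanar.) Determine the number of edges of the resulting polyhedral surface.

A heptagonal prism: V=14, E=21, F=9.
Attach a heptagonal antiprism (V=14, E=28, F=16) along a 7-gon: merge 7 vertices and 7 edges, delete both glued faces → V=21, E=42, F=23.
Check: V − E + F = 21 − 42 + 23 = 2.

42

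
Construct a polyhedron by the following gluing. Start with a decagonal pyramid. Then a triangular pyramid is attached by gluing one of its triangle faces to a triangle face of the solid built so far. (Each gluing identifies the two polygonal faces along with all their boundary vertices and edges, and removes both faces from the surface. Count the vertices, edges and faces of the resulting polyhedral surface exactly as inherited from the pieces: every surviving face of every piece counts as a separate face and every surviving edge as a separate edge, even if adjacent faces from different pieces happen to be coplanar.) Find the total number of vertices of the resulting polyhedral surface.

A decagonal pyramid: V=11, E=20, F=11.
Attach a triangular pyramid (V=4, E=6, F=4) along a 3-gon: merge 3 vertices and 3 edges, delete both glued faces → V=12, E=23, F=13.
Check: V − E + F = 12 − 23 + 13 = 2.

12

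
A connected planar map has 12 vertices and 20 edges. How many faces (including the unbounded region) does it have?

10

Euler's formula for a connected plane graph: V − E + F = 2, so F = 2 − 12 + 20 = 10.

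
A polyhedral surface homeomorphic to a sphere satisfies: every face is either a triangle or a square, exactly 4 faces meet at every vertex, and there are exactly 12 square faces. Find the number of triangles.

Let x be the number of triangles; then F = 12 + x.
Edge–face incidences: 2E = 4·12 + 3·x = 48 + 3x.
Every vertex has degree 4, so 4V = 2E.
Euler: V − E + F = 2 ⇒ (2E)/4 − E + (12 + x) = 2.
Multiply by 8: 2·(2E) − 4·(2E) + 8·(12 + x) = 16, i.e. 96 + 8x − 2·(48 + 3x) = 16.
Collecting terms: 2x = 16, so x = 8.
Then 2E = 48 + 3·8 = 72, so E = 36, V = 2E/4 = 18, F = 12 + 8 = 20.

8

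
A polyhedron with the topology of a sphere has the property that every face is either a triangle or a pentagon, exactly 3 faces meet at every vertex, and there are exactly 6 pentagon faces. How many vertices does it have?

12

Let x be the number of triangles; then F = 6 + x.
Edge–face incidences: 2E = 5·6 + 3·x = 30 + 3x.
Every vertex has degree 3, so 3V = 2E.
Euler: V − E + F = 2 ⇒ (2E)/3 − E + (6 + x) = 2.
Multiply by 6: 2·(2E) − 3·(2E) + 6·(6 + x) = 12, i.e. 36 + 6x − (30 + 3x) = 12.
Collecting terms: 3x + 6 = 12, so 3x = 6, so x = 2.
Then 2E = 30 + 3·2 = 36, so E = 18, V = 2E/3 = 12, F = 6 + 2 = 8.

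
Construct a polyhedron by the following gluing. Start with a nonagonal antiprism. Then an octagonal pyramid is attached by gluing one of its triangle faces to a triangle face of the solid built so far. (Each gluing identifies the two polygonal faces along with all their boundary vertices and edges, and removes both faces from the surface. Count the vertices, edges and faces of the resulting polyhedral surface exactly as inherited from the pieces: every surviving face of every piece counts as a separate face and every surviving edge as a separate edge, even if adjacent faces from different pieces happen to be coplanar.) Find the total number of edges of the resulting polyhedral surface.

49

A nonagonal antiprism: V=18, E=36, F=20.
Attach an octagonal pyramid (V=9, E=16, F=9) along a 3-gon: merge 3 vertices and 3 edges, delete both glued faces → V=24, E=49, F=27.
Check: V − E + F = 24 − 49 + 27 = 2.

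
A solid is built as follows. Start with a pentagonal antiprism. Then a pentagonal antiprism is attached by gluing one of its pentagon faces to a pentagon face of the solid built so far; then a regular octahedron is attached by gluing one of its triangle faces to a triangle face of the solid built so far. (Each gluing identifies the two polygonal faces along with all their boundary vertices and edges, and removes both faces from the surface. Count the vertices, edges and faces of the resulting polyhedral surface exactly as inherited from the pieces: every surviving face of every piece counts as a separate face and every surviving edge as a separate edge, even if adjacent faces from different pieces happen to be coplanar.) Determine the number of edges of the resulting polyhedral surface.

A pentagonal antiprism: V=10, E=20, F=12.
Attach a pentagonal antiprism (V=10, E=20, F=12) along a 5-gon: merge 5 vertices and 5 edges, delete both glued faces → V=15, E=35, F=22.
Attach a regular octahedron (V=6, E=12, F=8) along a 3-gon: merge 3 vertices and 3 edges, delete both glued faces → V=18, E=44, F=28.
Check: V − E + F = 18 − 44 + 28 = 2.

44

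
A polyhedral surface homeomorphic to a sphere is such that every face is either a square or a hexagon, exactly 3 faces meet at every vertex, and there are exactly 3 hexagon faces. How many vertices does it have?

Let x be the number of squares; then F = 3 + x.
Edge–face incidences: 2E = 6·3 + 4·x = 18 + 4x.
Every vertex has degree 3, so 3V = 2E.
Euler: V − E + F = 2 ⇒ (2E)/3 − E + (3 + x) = 2.
Multiply by 6: 2·(2E) − 3·(2E) + 6·(3 + x) = 12, i.e. 18 + 6x − (18 + 4x) = 12.
Collecting terms: 2x = 12, so x = 6.
Then 2E = 18 + 4·6 = 42, so E = 21, V = 2E/3 = 14, F = 3 + 6 = 9.

14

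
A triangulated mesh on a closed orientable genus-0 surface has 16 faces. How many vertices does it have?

χ = 2 − 2·0 = 2, and every face is a triangle so 3F = 2E.
E = 3·16/2 = 24. Then V = 2 + E − F = 2 + 24 − 16 = 10.

10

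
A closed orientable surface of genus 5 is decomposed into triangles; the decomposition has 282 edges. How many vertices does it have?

86

χ = 2 − 2·5 = -8, and every face is a triangle so 3F = 2E.
F = 2E/3 = 188. Then V = -8 + E − F = -8 + 282 − 188 = 86.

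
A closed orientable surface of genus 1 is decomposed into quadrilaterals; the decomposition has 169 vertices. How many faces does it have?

169

χ = 2 − 2·1 = 0, and every face is a square so 4F = 2E.
V − E + F = 0 with E = 4F/2 gives 169 − (4/2 − 1)·F = 0, so F = 169 and E = 338.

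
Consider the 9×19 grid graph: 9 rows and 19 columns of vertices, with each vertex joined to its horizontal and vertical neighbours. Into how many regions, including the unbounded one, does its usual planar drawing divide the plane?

145

The grid has V = 9·19 = 171 vertices and E = 9·18 + 19·8 = 314 edges.
F = 2 − V + E = 2 − 171 + 314 = 145.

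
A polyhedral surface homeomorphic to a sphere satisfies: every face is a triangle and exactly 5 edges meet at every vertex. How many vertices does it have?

Each face has 3 edges and each edge borders two faces, so 2E = 3F.
Each vertex has degree 5, so 5V = 2E and hence V = 3F/5.
Euler: V − E + F = 2 ⇒ (3F/5) − (3F/2) + F = 2.
Multiply by 10: (6 − 15 + 10)F = 20, i.e. 1F = 20.
So F = 20, E = 3·20/2 = 30, V = 3·20/5 = 12.

12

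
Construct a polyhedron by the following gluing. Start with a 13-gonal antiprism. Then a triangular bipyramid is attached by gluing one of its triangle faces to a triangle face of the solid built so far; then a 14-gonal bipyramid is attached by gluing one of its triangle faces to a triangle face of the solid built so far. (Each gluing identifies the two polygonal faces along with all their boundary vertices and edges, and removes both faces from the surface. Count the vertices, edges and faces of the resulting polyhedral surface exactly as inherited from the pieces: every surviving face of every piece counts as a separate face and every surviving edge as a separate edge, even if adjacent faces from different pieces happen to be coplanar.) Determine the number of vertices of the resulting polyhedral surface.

A 13-gonal antiprism: V=26, E=52, F=28.
Attach a triangular bipyramid (V=5, E=9, F=6) along a 3-gon: merge 3 vertices and 3 edges, delete both glued faces → V=28, E=58, F=32.
Attach a 14-gonal bipyramid (V=16, E=42, F=28) along a 3-gon: merge 3 vertices and 3 edges, delete both glued faces → V=41, E=97, F=58.
Check: V − E + F = 41 − 97 + 58 = 2.

41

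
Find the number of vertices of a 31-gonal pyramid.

A pyramid on an n-gon base has one n-gon and n triangles: V = 31 + 1 = 32, E = 2·31 = 62, F = 31 + 1 = 32.

32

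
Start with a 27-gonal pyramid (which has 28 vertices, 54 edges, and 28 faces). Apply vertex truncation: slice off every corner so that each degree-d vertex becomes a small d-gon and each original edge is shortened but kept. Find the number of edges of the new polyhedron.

Truncation replaces each original edge-end by a new vertex, so V′ = 2E = 108.
Each original edge survives, and each old vertex of degree d contributes d new edges; summing degrees gives Σd = 2E, so E′ = E + 2E = 3E = 162.
Each original face survives and each original vertex becomes one new face: F′ = F + V = 56.

162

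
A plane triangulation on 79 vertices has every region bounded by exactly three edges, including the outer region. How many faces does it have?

154

In a plane triangulation 3F = 2E and V − E + F = 2, so F = 2V − 4 = 2·79 − 4 = 154.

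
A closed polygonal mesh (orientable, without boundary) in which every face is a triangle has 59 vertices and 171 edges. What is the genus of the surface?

0

Every face is a triangle and each edge borders two faces, so 3F = 2·171, giving F = 114.
χ = V − E + F = 59 − 171 + 114 = 2.
For a closed orientable surface χ = 2 − 2g, so g = (2 − (2))/2 = 0.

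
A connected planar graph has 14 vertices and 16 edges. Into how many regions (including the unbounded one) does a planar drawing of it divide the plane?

4

Euler's formula for a connected plane graph: V − E + F = 2, so F = 2 − 14 + 16 = 4.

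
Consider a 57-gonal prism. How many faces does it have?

A prism on an n-gon has two n-gon bases and n rectangular sides: V = 2·57 = 114, E = 3·57 = 171, F = 57 + 2 = 59.
Check: V − E + F = 114 − 171 + 59 = 2.

59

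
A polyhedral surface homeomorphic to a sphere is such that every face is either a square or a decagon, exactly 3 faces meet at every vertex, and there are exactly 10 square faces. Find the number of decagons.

Let x be the number of decagons; then F = 10 + x.
Edge–face incidences: 2E = 4·10 + 10·x = 40 + 10x.
Every vertex has degree 3, so 3V = 2E.
Euler: V − E + F = 2 ⇒ (2E)/3 − E + (10 + x) = 2.
Multiply by 6: 2·(2E) − 3·(2E) + 6·(10 + x) = 12, i.e. 60 + 6x − (40 + 10x) = 12.
Collecting terms: −4x + 20 = 12, so −4x = −8, so x = 2.
Then 2E = 40 + 10·2 = 60, so E = 30, V = 2E/3 = 20, F = 10 + 2 = 12.

2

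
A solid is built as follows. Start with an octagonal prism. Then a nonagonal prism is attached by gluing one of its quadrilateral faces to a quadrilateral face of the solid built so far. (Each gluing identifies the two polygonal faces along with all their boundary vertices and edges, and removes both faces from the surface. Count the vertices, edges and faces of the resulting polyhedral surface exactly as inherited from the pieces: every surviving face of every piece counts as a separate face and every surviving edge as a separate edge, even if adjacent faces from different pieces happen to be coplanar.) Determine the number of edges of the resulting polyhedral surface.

47

An octagonal prism: V=16, E=24, F=10.
Attach a nonagonal prism (V=18, E=27, F=11) along a 4-gon: merge 4 vertices and 4 edges, delete both glued faces → V=30, E=47, F=19.
Check: V − E + F = 30 − 47 + 19 = 2.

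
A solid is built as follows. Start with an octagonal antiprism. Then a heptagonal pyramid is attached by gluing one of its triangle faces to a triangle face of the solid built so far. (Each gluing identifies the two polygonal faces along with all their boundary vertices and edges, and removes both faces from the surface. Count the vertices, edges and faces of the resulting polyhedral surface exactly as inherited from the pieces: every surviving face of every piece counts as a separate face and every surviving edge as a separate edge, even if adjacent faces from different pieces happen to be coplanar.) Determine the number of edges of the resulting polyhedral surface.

43

An octagonal antiprism: V=16, E=32, F=18.
Attach a heptagonal pyramid (V=8, E=14, F=8) along a 3-gon: merge 3 vertices and 3 edges, delete both glued faces → V=21, E=43, F=24.
Check: V − E + F = 21 − 43 + 24 = 2.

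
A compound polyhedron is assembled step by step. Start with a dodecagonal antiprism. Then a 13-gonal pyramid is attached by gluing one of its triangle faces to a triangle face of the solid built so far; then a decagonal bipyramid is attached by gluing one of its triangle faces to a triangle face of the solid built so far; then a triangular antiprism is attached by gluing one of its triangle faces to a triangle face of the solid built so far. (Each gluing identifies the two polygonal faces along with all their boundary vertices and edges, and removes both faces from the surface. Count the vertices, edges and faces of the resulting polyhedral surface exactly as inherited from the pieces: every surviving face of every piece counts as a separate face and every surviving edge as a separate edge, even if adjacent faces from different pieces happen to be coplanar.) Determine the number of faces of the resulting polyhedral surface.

62

A dodecagonal antiprism: V=24, E=48, F=26.
Attach a 13-gonal pyramid (V=14, E=26, F=14) along a 3-gon: merge 3 vertices and 3 edges, delete both glued faces → V=35, E=71, F=38.
Attach a decagonal bipyramid (V=12, E=30, F=20) along a 3-gon: merge 3 vertices and 3 edges, delete both glued faces → V=44, E=98, F=56.
Attach a triangular antiprism (V=6, E=12, F=8) along a 3-gon: merge 3 vertices and 3 edges, delete both glued faces → V=47, E=107, F=62.
Check: V − E + F = 47 − 107 + 62 = 2.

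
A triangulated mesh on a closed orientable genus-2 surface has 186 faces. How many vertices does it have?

χ = 2 − 2·2 = -2, and every face is a triangle so 3F = 2E.
E = 3·186/2 = 279. Then V = -2 + E − F = -2 + 279 − 186 = 91.

91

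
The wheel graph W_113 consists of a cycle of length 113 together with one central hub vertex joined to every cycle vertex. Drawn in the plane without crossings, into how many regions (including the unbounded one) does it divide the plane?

W_113 has V = 113 + 1 = 114 vertices and E = 2·113 = 226 edges.
By Euler's formula F = 2 − V + E = 2 − 114 + 226 = 114.

114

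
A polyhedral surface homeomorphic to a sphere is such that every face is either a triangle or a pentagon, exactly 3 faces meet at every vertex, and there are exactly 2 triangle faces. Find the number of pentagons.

6

Let x be the number of pentagons; then F = 2 + x.
Edge–face incidences: 2E = 3·2 + 5·x = 6 + 5x.
Every vertex has degree 3, so 3V = 2E.
Euler: V − E + F = 2 ⇒ (2E)/3 − E + (2 + x) = 2.
Multiply by 6: 2·(2E) − 3·(2E) + 6·(2 + x) = 12, i.e. 12 + 6x − (6 + 5x) = 12.
Collecting terms: x + 6 = 12, so x = 6.
Then 2E = 6 + 5·6 = 36, so E = 18, V = 2E/3 = 12, F = 2 + 6 = 8.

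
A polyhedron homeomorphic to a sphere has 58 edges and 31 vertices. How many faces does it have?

29

Here V − E + F = 2.
F = 2 − V + E = 2 − 31 + 58 = 29.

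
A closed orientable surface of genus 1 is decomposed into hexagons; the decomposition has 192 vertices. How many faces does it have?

96

χ = 2 − 2·1 = 0, and every face is a hexagon so 6F = 2E.
V − E + F = 0 with E = 6F/2 gives 192 − (6/2 − 1)·F = 0, so F = 96 and E = 288.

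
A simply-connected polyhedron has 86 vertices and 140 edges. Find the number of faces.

Here V − E + F = 2.
F = 2 − V + E = 2 − 86 + 140 = 56.

56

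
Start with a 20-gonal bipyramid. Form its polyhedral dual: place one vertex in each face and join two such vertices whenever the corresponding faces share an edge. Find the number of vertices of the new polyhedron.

40

The base solid has V = 22, E = 60, F = 40.
The dual swaps V and F and preserves E: V′ = F = 40, E′ = E = 60, F′ = V = 22.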